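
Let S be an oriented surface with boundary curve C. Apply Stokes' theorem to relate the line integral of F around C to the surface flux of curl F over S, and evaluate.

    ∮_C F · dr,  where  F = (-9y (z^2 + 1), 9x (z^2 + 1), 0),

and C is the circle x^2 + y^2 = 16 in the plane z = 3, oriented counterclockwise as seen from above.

Let S be the flat disk x^2 + y^2 ≤ 16 in the plane z = 3, with upward unit normal n̂ = ẑ. By Stokes' theorem,

    ∮_C F · dr = ∬_S (∇ × F) · n̂ dS = ∬_D (curl F)_z dA,

where D is the disk x^2 + y^2 ≤ 16.

Compute the curl of F = (-9y (z^2 + 1), 9x (z^2 + 1), 0):
    (∇ × F)_x = ∂F_z/∂y - ∂F_y/∂z = -18x z,
    (∇ × F)_y = ∂F_x/∂z - ∂F_z/∂x = -18y z,
    (∇ × F)_z = ∂F_y/∂x - ∂F_x/∂y = 18z^2 + 18.

On z = 3, (curl F)_z = 180.

Convert to polar (x = r cos θ, y = r sin θ, dA = r dr dθ); the integrand becomes 180, so

    ∬_D (curl F)_z dA = ∫_0^{2π} ∫_0^{4} (180) · r dr dθ.

Inner (r from 0 to 4): 1440.
Outer (θ from 0 to 2π): 2880π.

Therefore ∮_C F · dr = 2880π.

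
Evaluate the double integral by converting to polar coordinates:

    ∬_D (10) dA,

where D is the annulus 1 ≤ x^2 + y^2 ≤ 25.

The region D is 1 ≤ r ≤ 5, 0 ≤ θ ≤ 2π in polar coordinates, where x = r cos(θ), y = r sin(θ), and dA = r dr dθ.

Under the substitution, the integrand becomes 10, so

    ∬_D (10) dA = ∫_{0}^{2π} ∫_{1}^{5} (10) · r dr dθ.

Inner integral (in r): ∫_{1}^{5} (10) · r dr = 120.

Outer integral (in θ): ∫_{0}^{2π} (120) dθ = 240π.

Therefore ∬_D (10) dA = 240π.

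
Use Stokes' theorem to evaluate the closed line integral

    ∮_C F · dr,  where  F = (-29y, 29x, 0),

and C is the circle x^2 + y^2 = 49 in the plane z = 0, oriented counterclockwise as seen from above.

Let S be the flat disk x^2 + y^2 ≤ 49 in the plane z = 0, with upward unit normal n̂ = ẑ. By Stokes' theorem,

    ∮_C F · dr = ∬_S (∇ × F) · n̂ dS = ∬_D (curl F)_z dA,

where D is the disk x^2 + y^2 ≤ 49.

Compute the curl of F = (-29y, 29x, 0):
    (∇ × F)_x = ∂F_z/∂y - ∂F_y/∂z = 0,
    (∇ × F)_y = ∂F_x/∂z - ∂F_z/∂x = 0,
    (∇ × F)_z = ∂F_y/∂x - ∂F_x/∂y = 58.

On z = 0, (curl F)_z = 58.

Convert to polar (x = r cos θ, y = r sin θ, dA = r dr dθ); the integrand becomes 58, so

    ∬_D (curl F)_z dA = ∫_0^{2π} ∫_0^{7} (58) · r dr dθ.

Inner (r from 0 to 7): 1421.
Outer (θ from 0 to 2π): 2842π.

Therefore ∮_C F · dr = 2842π.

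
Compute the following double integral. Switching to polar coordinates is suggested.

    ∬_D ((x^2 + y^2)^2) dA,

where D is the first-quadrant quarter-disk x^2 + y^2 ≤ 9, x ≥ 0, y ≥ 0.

The region D is 0 ≤ r ≤ 3, 0 ≤ θ ≤ π/2 in polar coordinates, where x = r cos(θ), y = r sin(θ), and dA = r dr dθ.

Under the substitution, the integrand becomes r^4, so

    ∬_D ((x^2 + y^2)^2) dA = ∫_{0}^{π/2} ∫_{0}^{3} (r^4) · r dr dθ.

Inner integral (in r): ∫_{0}^{3} (r^4) · r dr = 243/2.

Outer integral (in θ): ∫_{0}^{π/2} (243/2) dθ = 243π/4.

Therefore ∬_D ((x^2 + y^2)^2) dA = 243π/4.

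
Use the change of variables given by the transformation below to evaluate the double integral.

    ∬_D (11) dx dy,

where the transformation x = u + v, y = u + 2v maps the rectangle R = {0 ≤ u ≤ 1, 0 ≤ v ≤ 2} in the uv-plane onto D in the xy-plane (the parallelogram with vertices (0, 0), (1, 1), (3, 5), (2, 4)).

Compute the Jacobian determinant of (x, y) with respect to (u, v):

    ∂(x,y)/∂(u,v) = | 1  1 | = (1)(2) - (1)(1) = 1.
                   | 1  2 |

Its absolute value is |J| = 1 (the area scaling factor).

Substituting x = u + v, y = u + 2v into the integrand,

    11 → 11,

so the integral becomes

    ∬_R (11) · |J| du dv = ∫_0^1 ∫_0^2 (11) dv du.

Inner (v): 22.
Outer (u): 22.

Therefore ∬_D (11) dx dy = 22.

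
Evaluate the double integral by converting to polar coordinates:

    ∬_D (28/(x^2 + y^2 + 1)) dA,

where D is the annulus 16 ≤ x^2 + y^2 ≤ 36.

The region D is 4 ≤ r ≤ 6, 0 ≤ θ ≤ 2π in polar coordinates, where x = r cos(θ), y = r sin(θ), and dA = r dr dθ.

Under the substitution, the integrand becomes 28/(r^2 + 1), so

    ∬_D (28/(x^2 + y^2 + 1)) dA = ∫_{0}^{2π} ∫_{4}^{6} (28/(r^2 + 1)) · r dr dθ.

Inner integral (in r): ∫_{4}^{6} (28/(r^2 + 1)) · r dr = log(9012061295995008299689/168377826559400929).

Outer integral (in θ): ∫_{0}^{2π} (log(9012061295995008299689/168377826559400929)) dθ = log((9012061295995008299689/168377826559400929)^(2π)).

Therefore ∬_D (28/(x^2 + y^2 + 1)) dA = log((9012061295995008299689/168377826559400929)^(2π)).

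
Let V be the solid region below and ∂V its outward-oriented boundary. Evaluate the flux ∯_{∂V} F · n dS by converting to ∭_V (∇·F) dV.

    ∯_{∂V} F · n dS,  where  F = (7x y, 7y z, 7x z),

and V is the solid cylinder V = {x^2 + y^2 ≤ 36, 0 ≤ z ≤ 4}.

By the divergence theorem,

    ∯_{∂V} F · n dS = ∭_V (∇ · F) dV.

Compute the divergence:
    ∇ · F = ∂F_x/∂x + ∂F_y/∂y + ∂F_z/∂z = 7y + 7z + 7x = 7x + 7y + 7z.

In cylindrical coordinates, x = r cos(θ), y = r sin(θ), z = z, dV = r dr dθ dz, with 0 ≤ r ≤ 6, 0 ≤ θ ≤ 2π, 0 ≤ z ≤ 4.

The integrand, after substitution and multiplying by the volume element, becomes (7sqrt(2)r sin(θ + π/4) + 7z) · r, so

    ∭_V (∇·F) dV = ∫_0^{2π} ∫_0^{6} ∫_0^{4} (7sqrt(2)r sin(θ + π/4) + 7z) · r dz dr dθ.

Inner (z from 0 to 4): 28r (sqrt(2)r sin(θ + π/4) + 2).
Middle (r from 0 to 6): 2016sqrt(2)sin(θ + π/4) + 1008.
Outer (θ from 0 to 2π): 2016π.

Therefore ∯_{∂V} F · n dS = 2016π.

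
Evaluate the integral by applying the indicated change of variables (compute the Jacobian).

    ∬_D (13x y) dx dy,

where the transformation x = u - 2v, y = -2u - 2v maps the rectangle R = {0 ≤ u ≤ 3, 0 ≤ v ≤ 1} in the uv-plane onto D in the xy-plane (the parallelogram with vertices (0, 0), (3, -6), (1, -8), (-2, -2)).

Compute the Jacobian determinant of (x, y) with respect to (u, v):

    ∂(x,y)/∂(u,v) = | 1  -2 | = (1)(-2) - (-2)(-2) = -6.
                   | -2  -2 |

Its absolute value is |J| = 6 (the area scaling factor).

Substituting x = u - 2v, y = -2u - 2v into the integrand,

    13x y → -26u^2 + 26u v + 52v^2,

so the integral becomes

    ∬_R (-26u^2 + 26u v + 52v^2) · |J| du dv = ∫_0^3 ∫_0^1 (-156u^2 + 156u v + 312v^2) dv du.

Inner (v): -156u^2 + 78u + 104.
Outer (u): -741.

Therefore ∬_D (13x y) dx dy = -741.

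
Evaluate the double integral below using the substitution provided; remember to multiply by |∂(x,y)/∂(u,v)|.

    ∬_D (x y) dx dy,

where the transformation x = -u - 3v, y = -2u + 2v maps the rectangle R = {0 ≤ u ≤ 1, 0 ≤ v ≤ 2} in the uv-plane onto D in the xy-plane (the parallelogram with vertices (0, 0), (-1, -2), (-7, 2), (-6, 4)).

Compute the Jacobian determinant of (x, y) with respect to (u, v):

    ∂(x,y)/∂(u,v) = | -1  -3 | = (-1)(2) - (-3)(-2) = -8.
                   | -2  2 |

Its absolute value is |J| = 8 (the area scaling factor).

Substituting x = -u - 3v, y = -2u + 2v into the integrand,

    x y → 2u^2 + 4u v - 6v^2,

so the integral becomes

    ∬_R (2u^2 + 4u v - 6v^2) · |J| du dv = ∫_0^1 ∫_0^2 (16u^2 + 32u v - 48v^2) dv du.

Inner (v): 32u^2 + 64u - 128.
Outer (u): -256/3.

Therefore ∬_D (x y) dx dy = -256/3.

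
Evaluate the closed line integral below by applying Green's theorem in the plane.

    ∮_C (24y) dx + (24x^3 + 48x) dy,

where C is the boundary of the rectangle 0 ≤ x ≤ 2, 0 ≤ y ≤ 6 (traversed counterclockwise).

Green's theorem converts the closed line integral into a double integral over the enclosed region D:

    ∮_C P dx + Q dy = ∬_D (∂Q/∂x - ∂P/∂y) dA.

Here P = 24y, Q = 24x^3 + 48x, so

    ∂Q/∂x = 72x^2 + 48,    ∂P/∂y = 24,
    ∂Q/∂x - ∂P/∂y = 72x^2 + 24.

D is the region 0 ≤ x ≤ 2, 0 ≤ y ≤ 6. Evaluating the double integral:

    ∬_D (72x^2 + 24) dA = ∫_0^{2} ∫_0^{6} (72x^2 + 24) dy dx.

Inner (y from 0 to 6): 432x^2 + 144.
Outer (x from 0 to 2): 1440.

Therefore ∮_C P dx + Q dy = 1440.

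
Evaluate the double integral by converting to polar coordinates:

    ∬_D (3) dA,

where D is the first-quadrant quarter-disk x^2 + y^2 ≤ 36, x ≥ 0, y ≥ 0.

The region D is 0 ≤ r ≤ 6, 0 ≤ θ ≤ π/2 in polar coordinates, where x = r cos(θ), y = r sin(θ), and dA = r dr dθ.

Under the substitution, the integrand becomes 3, so

    ∬_D (3) dA = ∫_{0}^{π/2} ∫_{0}^{6} (3) · r dr dθ.

Inner integral (in r): ∫_{0}^{6} (3) · r dr = 54.

Outer integral (in θ): ∫_{0}^{π/2} (54) dθ = 27π.

Therefore ∬_D (3) dA = 27π.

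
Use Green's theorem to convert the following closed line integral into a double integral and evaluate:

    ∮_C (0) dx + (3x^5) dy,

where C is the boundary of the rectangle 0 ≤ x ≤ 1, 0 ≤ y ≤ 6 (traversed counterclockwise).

Green's theorem converts the closed line integral into a double integral over the enclosed region D:

    ∮_C P dx + Q dy = ∬_D (∂Q/∂x - ∂P/∂y) dA.

Here P = 0, Q = 3x^5, so

    ∂Q/∂x = 15x^4,    ∂P/∂y = 0,
    ∂Q/∂x - ∂P/∂y = 15x^4.

D is the region 0 ≤ x ≤ 1, 0 ≤ y ≤ 6. Evaluating the double integral:

    ∬_D (15x^4) dA = ∫_0^{1} ∫_0^{6} (15x^4) dy dx.

Inner (y from 0 to 6): 90x^4.
Outer (x from 0 to 1): 18.

Therefore ∮_C P dx + Q dy = 18.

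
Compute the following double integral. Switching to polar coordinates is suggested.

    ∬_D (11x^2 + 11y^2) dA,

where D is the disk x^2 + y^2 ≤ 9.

The region D is 0 ≤ r ≤ 3, 0 ≤ θ ≤ 2π in polar coordinates, where x = r cos(θ), y = r sin(θ), and dA = r dr dθ.

Under the substitution, the integrand becomes 11r^2, so

    ∬_D (11x^2 + 11y^2) dA = ∫_{0}^{2π} ∫_{0}^{3} (11r^2) · r dr dθ.

Inner integral (in r): ∫_{0}^{3} (11r^2) · r dr = 891/4.

Outer integral (in θ): ∫_{0}^{2π} (891/4) dθ = 891π/2.

Therefore ∬_D (11x^2 + 11y^2) dA = 891π/2.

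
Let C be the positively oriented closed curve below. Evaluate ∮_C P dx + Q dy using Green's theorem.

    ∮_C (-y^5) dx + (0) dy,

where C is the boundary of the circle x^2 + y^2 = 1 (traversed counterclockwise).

Green's theorem converts the closed line integral into a double integral over the enclosed region D:

    ∮_C P dx + Q dy = ∬_D (∂Q/∂x - ∂P/∂y) dA.

Here P = -y^5, Q = 0, so

    ∂Q/∂x = 0,    ∂P/∂y = -5y^4,
    ∂Q/∂x - ∂P/∂y = 5y^4.

D is the region x^2 + y^2 ≤ 1. Evaluating the double integral:

In polar coordinates (x = r cos θ, y = r sin θ, dA = r dr dθ) the integrand becomes 5r^4sin(θ)^4, so

    ∬_D (5y^4) dA = ∫_0^{2π} ∫_0^{1} (5r^4sin(θ)^4) · r dr dθ.

Inner (r from 0 to 1): 5sin(θ)^4/6.
Outer (θ from 0 to 2π): 5π/8.

Therefore ∮_C P dx + Q dy = 5π/8.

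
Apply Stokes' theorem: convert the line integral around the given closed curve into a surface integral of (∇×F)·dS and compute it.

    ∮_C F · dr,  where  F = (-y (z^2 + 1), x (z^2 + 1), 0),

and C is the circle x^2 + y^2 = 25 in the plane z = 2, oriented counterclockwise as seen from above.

Let S be the flat disk x^2 + y^2 ≤ 25 in the plane z = 2, with upward unit normal n̂ = ẑ. By Stokes' theorem,

    ∮_C F · dr = ∬_S (∇ × F) · n̂ dS = ∬_D (curl F)_z dA,

where D is the disk x^2 + y^2 ≤ 25.

Compute the curl of F = (-y (z^2 + 1), x (z^2 + 1), 0):
    (∇ × F)_x = ∂F_z/∂y - ∂F_y/∂z = -2x z,
    (∇ × F)_y = ∂F_x/∂z - ∂F_z/∂x = -2y z,
    (∇ × F)_z = ∂F_y/∂x - ∂F_x/∂y = 2z^2 + 2.

On z = 2, (curl F)_z = 10.

Convert to polar (x = r cos θ, y = r sin θ, dA = r dr dθ); the integrand becomes 10, so

    ∬_D (curl F)_z dA = ∫_0^{2π} ∫_0^{5} (10) · r dr dθ.

Inner (r from 0 to 5): 125.
Outer (θ from 0 to 2π): 250π.

Therefore ∮_C F · dr = 250π.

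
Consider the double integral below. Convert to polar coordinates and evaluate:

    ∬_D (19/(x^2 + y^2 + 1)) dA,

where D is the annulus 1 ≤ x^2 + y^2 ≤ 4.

The region D is 1 ≤ r ≤ 2, 0 ≤ θ ≤ 2π in polar coordinates, where x = r cos(θ), y = r sin(θ), and dA = r dr dθ.

Under the substitution, the integrand becomes 19/(r^2 + 1), so

    ∬_D (19/(x^2 + y^2 + 1)) dA = ∫_{0}^{2π} ∫_{1}^{2} (19/(r^2 + 1)) · r dr dθ.

Inner integral (in r): ∫_{1}^{2} (19/(r^2 + 1)) · r dr = log(1953125sqrt(10)/1024).

Outer integral (in θ): ∫_{0}^{2π} (log(1953125sqrt(10)/1024)) dθ = log((1953125sqrt(10)/1024)^(2π)).

Therefore ∬_D (19/(x^2 + y^2 + 1)) dA = log((1953125sqrt(10)/1024)^(2π)).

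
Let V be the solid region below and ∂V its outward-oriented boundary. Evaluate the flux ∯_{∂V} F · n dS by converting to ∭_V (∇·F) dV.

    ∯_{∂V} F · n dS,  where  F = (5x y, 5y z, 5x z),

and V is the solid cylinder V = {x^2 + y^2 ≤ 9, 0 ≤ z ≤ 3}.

By the divergence theorem,

    ∯_{∂V} F · n dS = ∭_V (∇ · F) dV.

Compute the divergence:
    ∇ · F = ∂F_x/∂x + ∂F_y/∂y + ∂F_z/∂z = 5y + 5z + 5x = 5x + 5y + 5z.

In cylindrical coordinates, x = r cos(θ), y = r sin(θ), z = z, dV = r dr dθ dz, with 0 ≤ r ≤ 3, 0 ≤ θ ≤ 2π, 0 ≤ z ≤ 3.

The integrand, after substitution and multiplying by the volume element, becomes (5sqrt(2)r sin(θ + π/4) + 5z) · r, so

    ∭_V (∇·F) dV = ∫_0^{2π} ∫_0^{3} ∫_0^{3} (5sqrt(2)r sin(θ + π/4) + 5z) · r dz dr dθ.

Inner (z from 0 to 3): 15r (2sqrt(2)r sin(θ + π/4) + 3)/2.
Middle (r from 0 to 3): 135sqrt(2)sin(θ + π/4) + 405/4.
Outer (θ from 0 to 2π): 405π/2.

Therefore ∯_{∂V} F · n dS = 405π/2.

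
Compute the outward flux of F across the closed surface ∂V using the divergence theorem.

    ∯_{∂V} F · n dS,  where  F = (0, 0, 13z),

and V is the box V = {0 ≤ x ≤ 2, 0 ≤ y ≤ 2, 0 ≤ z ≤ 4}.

By the divergence theorem,

    ∯_{∂V} F · n dS = ∭_V (∇ · F) dV.

Compute the divergence:
    ∇ · F = ∂F_x/∂x + ∂F_y/∂y + ∂F_z/∂z = 0 + 0 + 13 = 13.

V is a rectangular box, so dV = dx dy dz with 0 ≤ x ≤ 2, 0 ≤ y ≤ 2, 0 ≤ z ≤ 4.

Integrate (13) over V as an iterated integral:

    ∭_V (∇·F) dV = ∫_0^{2} ∫_0^{2} ∫_0^{4} (13) dz dy dx.

Inner (z from 0 to 4): 52.
Middle (y from 0 to 2): 104.
Outer (x from 0 to 2): 208.

Therefore ∯_{∂V} F · n dS = 208.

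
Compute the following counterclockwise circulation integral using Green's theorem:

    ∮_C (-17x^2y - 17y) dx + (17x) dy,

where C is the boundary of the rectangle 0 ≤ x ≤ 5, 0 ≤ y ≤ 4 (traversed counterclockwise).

Green's theorem converts the closed line integral into a double integral over the enclosed region D:

    ∮_C P dx + Q dy = ∬_D (∂Q/∂x - ∂P/∂y) dA.

Here P = -17x^2y - 17y, Q = 17x, so

    ∂Q/∂x = 17,    ∂P/∂y = -17x^2 - 17,
    ∂Q/∂x - ∂P/∂y = 17x^2 + 34.

D is the region 0 ≤ x ≤ 5, 0 ≤ y ≤ 4. Evaluating the double integral:

    ∬_D (17x^2 + 34) dA = ∫_0^{5} ∫_0^{4} (17x^2 + 34) dy dx.

Inner (y from 0 to 4): 68x^2 + 136.
Outer (x from 0 to 5): 10540/3.

Therefore ∮_C P dx + Q dy = 10540/3.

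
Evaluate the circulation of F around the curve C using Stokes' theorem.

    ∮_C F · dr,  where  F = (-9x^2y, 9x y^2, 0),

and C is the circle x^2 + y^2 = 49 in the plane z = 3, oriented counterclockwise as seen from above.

Let S be the flat disk x^2 + y^2 ≤ 49 in the plane z = 3, with upward unit normal n̂ = ẑ. By Stokes' theorem,

    ∮_C F · dr = ∬_S (∇ × F) · n̂ dS = ∬_D (curl F)_z dA,

where D is the disk x^2 + y^2 ≤ 49.

Compute the curl of F = (-9x^2y, 9x y^2, 0):
    (∇ × F)_x = ∂F_z/∂y - ∂F_y/∂z = 0,
    (∇ × F)_y = ∂F_x/∂z - ∂F_z/∂x = 0,
    (∇ × F)_z = ∂F_y/∂x - ∂F_x/∂y = 9x^2 + 9y^2.

On z = 3, (curl F)_z = 9x^2 + 9y^2.

Convert to polar (x = r cos θ, y = r sin θ, dA = r dr dθ); the integrand becomes 9r^2, so

    ∬_D (curl F)_z dA = ∫_0^{2π} ∫_0^{7} (9r^2) · r dr dθ.

Inner (r from 0 to 7): 21609/4.
Outer (θ from 0 to 2π): 21609π/2.

Therefore ∮_C F · dr = 21609π/2.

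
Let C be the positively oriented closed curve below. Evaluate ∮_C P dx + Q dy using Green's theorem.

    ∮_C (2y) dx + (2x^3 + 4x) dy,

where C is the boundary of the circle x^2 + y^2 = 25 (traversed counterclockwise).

Green's theorem converts the closed line integral into a double integral over the enclosed region D:

    ∮_C P dx + Q dy = ∬_D (∂Q/∂x - ∂P/∂y) dA.

Here P = 2y, Q = 2x^3 + 4x, so

    ∂Q/∂x = 6x^2 + 4,    ∂P/∂y = 2,
    ∂Q/∂x - ∂P/∂y = 6x^2 + 2.

D is the region x^2 + y^2 ≤ 25. Evaluating the double integral:

In polar coordinates (x = r cos θ, y = r sin θ, dA = r dr dθ) the integrand becomes 6r^2cos(θ)^2 + 2, so

    ∬_D (6x^2 + 2) dA = ∫_0^{2π} ∫_0^{5} (6r^2cos(θ)^2 + 2) · r dr dθ.

Inner (r from 0 to 5): 1875cos(θ)^2/2 + 25.
Outer (θ from 0 to 2π): 1975π/2.

Therefore ∮_C P dx + Q dy = 1975π/2.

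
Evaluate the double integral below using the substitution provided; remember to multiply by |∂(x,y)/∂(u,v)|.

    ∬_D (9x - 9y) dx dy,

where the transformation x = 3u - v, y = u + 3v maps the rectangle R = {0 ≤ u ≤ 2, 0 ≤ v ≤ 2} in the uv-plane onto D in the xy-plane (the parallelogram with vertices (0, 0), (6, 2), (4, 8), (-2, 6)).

Compute the Jacobian determinant of (x, y) with respect to (u, v):

    ∂(x,y)/∂(u,v) = | 3  -1 | = (3)(3) - (-1)(1) = 10.
                   | 1  3 |

Its absolute value is |J| = 10 (the area scaling factor).

Substituting x = 3u - v, y = u + 3v into the integrand,

    9x - 9y → 18u - 36v,

so the integral becomes

    ∬_R (18u - 36v) · |J| du dv = ∫_0^2 ∫_0^2 (180u - 360v) dv du.

Inner (v): 360u - 720.
Outer (u): -720.

Therefore ∬_D (9x - 9y) dx dy = -720.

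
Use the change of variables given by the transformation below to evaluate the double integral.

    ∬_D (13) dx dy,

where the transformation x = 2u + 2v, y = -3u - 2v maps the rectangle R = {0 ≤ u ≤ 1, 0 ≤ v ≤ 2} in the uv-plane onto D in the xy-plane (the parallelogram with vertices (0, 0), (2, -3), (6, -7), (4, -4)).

Compute the Jacobian determinant of (x, y) with respect to (u, v):

    ∂(x,y)/∂(u,v) = | 2  2 | = (2)(-2) - (2)(-3) = 2.
                   | -3  -2 |

Its absolute value is |J| = 2 (the area scaling factor).

Substituting x = 2u + 2v, y = -3u - 2v into the integrand,

    13 → 13,

so the integral becomes

    ∬_R (13) · |J| du dv = ∫_0^1 ∫_0^2 (26) dv du.

Inner (v): 52.
Outer (u): 52.

Therefore ∬_D (13) dx dy = 52.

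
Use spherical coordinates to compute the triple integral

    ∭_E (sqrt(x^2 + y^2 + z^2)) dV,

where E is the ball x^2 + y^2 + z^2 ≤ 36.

In spherical coordinates, x = ρ sin(φ) cos(θ), y = ρ sin(φ) sin(θ), z = ρ cos(φ), and dV = ρ^2 sin(φ) dρ dφ dθ.

The integrand becomes ρ, so

    ∭_E (sqrt(x^2 + y^2 + z^2)) dV = ∫_{0}^{2π} ∫_{0}^{π} ∫_{0}^{6} (ρ) · ρ^2 sin(φ) dρ dφ dθ.

Inner (ρ): 324sin(φ).
Middle (φ): 648.
Outer (θ): 1296π.

Therefore the triple integral equals 1296π.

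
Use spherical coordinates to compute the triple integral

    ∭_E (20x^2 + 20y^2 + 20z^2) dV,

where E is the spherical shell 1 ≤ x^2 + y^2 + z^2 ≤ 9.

In spherical coordinates, x = ρ sin(φ) cos(θ), y = ρ sin(φ) sin(θ), z = ρ cos(φ), and dV = ρ^2 sin(φ) dρ dφ dθ.

The integrand becomes 20ρ^2, so

    ∭_E (20x^2 + 20y^2 + 20z^2) dV = ∫_{0}^{2π} ∫_{0}^{π} ∫_{1}^{3} (20ρ^2) · ρ^2 sin(φ) dρ dφ dθ.

Inner (ρ): 968sin(φ).
Middle (φ): 1936.
Outer (θ): 3872π.

Therefore the triple integral equals 3872π.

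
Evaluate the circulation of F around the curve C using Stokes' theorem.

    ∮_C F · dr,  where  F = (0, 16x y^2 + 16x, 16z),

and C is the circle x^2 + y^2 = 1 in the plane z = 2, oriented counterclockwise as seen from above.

Let S be the flat disk x^2 + y^2 ≤ 1 in the plane z = 2, with upward unit normal n̂ = ẑ. By Stokes' theorem,

    ∮_C F · dr = ∬_S (∇ × F) · n̂ dS = ∬_D (curl F)_z dA,

where D is the disk x^2 + y^2 ≤ 1.

Compute the curl of F = (0, 16x y^2 + 16x, 16z):
    (∇ × F)_x = ∂F_z/∂y - ∂F_y/∂z = 0,
    (∇ × F)_y = ∂F_x/∂z - ∂F_z/∂x = 0,
    (∇ × F)_z = ∂F_y/∂x - ∂F_x/∂y = 16y^2 + 16.

On z = 2, (curl F)_z = 16y^2 + 16.

Convert to polar (x = r cos θ, y = r sin θ, dA = r dr dθ); the integrand becomes 16r^2sin(θ)^2 + 16, so

    ∬_D (curl F)_z dA = ∫_0^{2π} ∫_0^{1} (16r^2sin(θ)^2 + 16) · r dr dθ.

Inner (r from 0 to 1): 4sin(θ)^2 + 8.
Outer (θ from 0 to 2π): 20π.

Therefore ∮_C F · dr = 20π.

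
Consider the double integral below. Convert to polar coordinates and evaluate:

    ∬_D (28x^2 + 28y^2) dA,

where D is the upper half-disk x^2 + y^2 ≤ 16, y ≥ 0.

The region D is 0 ≤ r ≤ 4, 0 ≤ θ ≤ π in polar coordinates, where x = r cos(θ), y = r sin(θ), and dA = r dr dθ.

Under the substitution, the integrand becomes 28r^2, so

    ∬_D (28x^2 + 28y^2) dA = ∫_{0}^{π} ∫_{0}^{4} (28r^2) · r dr dθ.

Inner integral (in r): ∫_{0}^{4} (28r^2) · r dr = 1792.

Outer integral (in θ): ∫_{0}^{π} (1792) dθ = 1792π.

Therefore ∬_D (28x^2 + 28y^2) dA = 1792π.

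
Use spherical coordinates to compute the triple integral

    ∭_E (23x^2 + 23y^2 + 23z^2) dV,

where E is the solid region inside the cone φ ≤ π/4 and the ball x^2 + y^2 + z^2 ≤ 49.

In spherical coordinates, x = ρ sin(φ) cos(θ), y = ρ sin(φ) sin(θ), z = ρ cos(φ), and dV = ρ^2 sin(φ) dρ dφ dθ.

The integrand becomes 23ρ^2, so

    ∭_E (23x^2 + 23y^2 + 23z^2) dV = ∫_{0}^{2π} ∫_{0}^{π/4} ∫_{0}^{7} (23ρ^2) · ρ^2 sin(φ) dρ dφ dθ.

Inner (ρ): 386561sin(φ)/5.
Middle (φ): 386561/5 - 386561sqrt(2)/10.
Outer (θ): 386561π (2 - sqrt(2))/5.

Therefore the triple integral equals 386561π (2 - sqrt(2))/5.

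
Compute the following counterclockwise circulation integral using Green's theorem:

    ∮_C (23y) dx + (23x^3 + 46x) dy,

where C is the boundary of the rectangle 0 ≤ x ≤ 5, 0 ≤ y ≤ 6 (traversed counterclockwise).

Green's theorem converts the closed line integral into a double integral over the enclosed region D:

    ∮_C P dx + Q dy = ∬_D (∂Q/∂x - ∂P/∂y) dA.

Here P = 23y, Q = 23x^3 + 46x, so

    ∂Q/∂x = 69x^2 + 46,    ∂P/∂y = 23,
    ∂Q/∂x - ∂P/∂y = 69x^2 + 23.

D is the region 0 ≤ x ≤ 5, 0 ≤ y ≤ 6. Evaluating the double integral:

    ∬_D (69x^2 + 23) dA = ∫_0^{5} ∫_0^{6} (69x^2 + 23) dy dx.

Inner (y from 0 to 6): 414x^2 + 138.
Outer (x from 0 to 5): 17940.

Therefore ∮_C P dx + Q dy = 17940.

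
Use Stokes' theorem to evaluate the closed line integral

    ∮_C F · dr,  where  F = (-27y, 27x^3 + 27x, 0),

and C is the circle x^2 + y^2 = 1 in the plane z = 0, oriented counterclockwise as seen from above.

Let S be the flat disk x^2 + y^2 ≤ 1 in the plane z = 0, with upward unit normal n̂ = ẑ. By Stokes' theorem,

    ∮_C F · dr = ∬_S (∇ × F) · n̂ dS = ∬_D (curl F)_z dA,

where D is the disk x^2 + y^2 ≤ 1.

Compute the curl of F = (-27y, 27x^3 + 27x, 0):
    (∇ × F)_x = ∂F_z/∂y - ∂F_y/∂z = 0,
    (∇ × F)_y = ∂F_x/∂z - ∂F_z/∂x = 0,
    (∇ × F)_z = ∂F_y/∂x - ∂F_x/∂y = 81x^2 + 54.

On z = 0, (curl F)_z = 81x^2 + 54.

Convert to polar (x = r cos θ, y = r sin θ, dA = r dr dθ); the integrand becomes 81r^2cos(θ)^2 + 54, so

    ∬_D (curl F)_z dA = ∫_0^{2π} ∫_0^{1} (81r^2cos(θ)^2 + 54) · r dr dθ.

Inner (r from 0 to 1): 81cos(θ)^2/4 + 27.
Outer (θ from 0 to 2π): 297π/4.

Therefore ∮_C F · dr = 297π/4.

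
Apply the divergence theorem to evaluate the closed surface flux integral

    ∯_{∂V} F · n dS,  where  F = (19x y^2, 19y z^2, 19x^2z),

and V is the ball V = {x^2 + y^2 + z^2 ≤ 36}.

By the divergence theorem,

    ∯_{∂V} F · n dS = ∭_V (∇ · F) dV.

Compute the divergence:
    ∇ · F = ∂F_x/∂x + ∂F_y/∂y + ∂F_z/∂z = 19y^2 + 19z^2 + 19x^2 = 19x^2 + 19y^2 + 19z^2.

In spherical coordinates, x = ρ sin(φ) cos(θ), y = ρ sin(φ) sin(θ), z = ρ cos(φ), dV = ρ^2 sin(φ) dρ dφ dθ, with 0 ≤ ρ ≤ 6, 0 ≤ φ ≤ π, 0 ≤ θ ≤ 2π.

The integrand, after substitution and multiplying by the volume element, becomes (19ρ^2) · ρ^2 sin(φ), so

    ∭_V (∇·F) dV = ∫_0^{2π} ∫_0^{π} ∫_0^{6} (19ρ^2) · ρ^2 sin(φ) dρ dφ dθ.

Inner (ρ from 0 to 6): 147744sin(φ)/5.
Middle (φ from 0 to π): 295488/5.
Outer (θ from 0 to 2π): 590976π/5.

Therefore ∯_{∂V} F · n dS = 590976π/5.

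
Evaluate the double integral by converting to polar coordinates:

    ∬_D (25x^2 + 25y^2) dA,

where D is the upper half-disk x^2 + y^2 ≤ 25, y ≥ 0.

The region D is 0 ≤ r ≤ 5, 0 ≤ θ ≤ π in polar coordinates, where x = r cos(θ), y = r sin(θ), and dA = r dr dθ.

Under the substitution, the integrand becomes 25r^2, so

    ∬_D (25x^2 + 25y^2) dA = ∫_{0}^{π} ∫_{0}^{5} (25r^2) · r dr dθ.

Inner integral (in r): ∫_{0}^{5} (25r^2) · r dr = 15625/4.

Outer integral (in θ): ∫_{0}^{π} (15625/4) dθ = 15625π/4.

Therefore ∬_D (25x^2 + 25y^2) dA = 15625π/4.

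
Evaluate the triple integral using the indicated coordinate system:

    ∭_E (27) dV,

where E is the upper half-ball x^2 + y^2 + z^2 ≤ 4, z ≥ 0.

In spherical coordinates, x = ρ sin(φ) cos(θ), y = ρ sin(φ) sin(θ), z = ρ cos(φ), and dV = ρ^2 sin(φ) dρ dφ dθ.

The integrand becomes 27, so

    ∭_E (27) dV = ∫_{0}^{2π} ∫_{0}^{π/2} ∫_{0}^{2} (27) · ρ^2 sin(φ) dρ dφ dθ.

Inner (ρ): 72sin(φ).
Middle (φ): 72.
Outer (θ): 144π.

Therefore the triple integral equals 144π.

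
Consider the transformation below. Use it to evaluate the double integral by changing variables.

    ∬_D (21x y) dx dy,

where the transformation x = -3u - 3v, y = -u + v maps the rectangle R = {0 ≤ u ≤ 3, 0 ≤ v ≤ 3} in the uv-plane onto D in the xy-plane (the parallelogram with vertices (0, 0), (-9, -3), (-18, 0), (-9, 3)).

Compute the Jacobian determinant of (x, y) with respect to (u, v):

    ∂(x,y)/∂(u,v) = | -3  -3 | = (-3)(1) - (-3)(-1) = -6.
                   | -1  1 |

Its absolute value is |J| = 6 (the area scaling factor).

Substituting x = -3u - 3v, y = -u + v into the integrand,

    21x y → 63u^2 - 63v^2,

so the integral becomes

    ∬_R (63u^2 - 63v^2) · |J| du dv = ∫_0^3 ∫_0^3 (378u^2 - 378v^2) dv du.

Inner (v): 1134u^2 - 3402.
Outer (u): 0.

Therefore ∬_D (21x y) dx dy = 0.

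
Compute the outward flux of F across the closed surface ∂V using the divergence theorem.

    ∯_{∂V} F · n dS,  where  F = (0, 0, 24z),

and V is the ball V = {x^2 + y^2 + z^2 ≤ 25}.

By the divergence theorem,

    ∯_{∂V} F · n dS = ∭_V (∇ · F) dV.

Compute the divergence:
    ∇ · F = ∂F_x/∂x + ∂F_y/∂y + ∂F_z/∂z = 0 + 0 + 24 = 24.

In spherical coordinates, x = ρ sin(φ) cos(θ), y = ρ sin(φ) sin(θ), z = ρ cos(φ), dV = ρ^2 sin(φ) dρ dφ dθ, with 0 ≤ ρ ≤ 5, 0 ≤ φ ≤ π, 0 ≤ θ ≤ 2π.

The integrand, after substitution and multiplying by the volume element, becomes (24) · ρ^2 sin(φ), so

    ∭_V (∇·F) dV = ∫_0^{2π} ∫_0^{π} ∫_0^{5} (24) · ρ^2 sin(φ) dρ dφ dθ.

Inner (ρ from 0 to 5): 1000sin(φ).
Middle (φ from 0 to π): 2000.
Outer (θ from 0 to 2π): 4000π.

Therefore ∯_{∂V} F · n dS = 4000π.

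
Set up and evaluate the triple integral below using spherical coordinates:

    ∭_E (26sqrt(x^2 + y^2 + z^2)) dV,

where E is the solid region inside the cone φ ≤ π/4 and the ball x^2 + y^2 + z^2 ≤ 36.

In spherical coordinates, x = ρ sin(φ) cos(θ), y = ρ sin(φ) sin(θ), z = ρ cos(φ), and dV = ρ^2 sin(φ) dρ dφ dθ.

The integrand becomes 26ρ, so

    ∭_E (26sqrt(x^2 + y^2 + z^2)) dV = ∫_{0}^{2π} ∫_{0}^{π/4} ∫_{0}^{6} (26ρ) · ρ^2 sin(φ) dρ dφ dθ.

Inner (ρ): 8424sin(φ).
Middle (φ): 8424 - 4212sqrt(2).
Outer (θ): 8424π (2 - sqrt(2)).

Therefore the triple integral equals 8424π (2 - sqrt(2)).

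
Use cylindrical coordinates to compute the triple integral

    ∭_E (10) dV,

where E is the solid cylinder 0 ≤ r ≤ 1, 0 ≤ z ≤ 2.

In cylindrical coordinates, x = r cos(θ), y = r sin(θ), z = z, and dV = r dr dθ dz.

The integrand becomes 10, so

    ∭_E (10) dV = ∫_{0}^{2π} ∫_{0}^{1} ∫_{0}^{2} (10) · r dz dr dθ.

Inner (z): 20r.
Middle (r from 0 to 1): 10.
Outer (θ): 20π.

Therefore the triple integral equals 20π.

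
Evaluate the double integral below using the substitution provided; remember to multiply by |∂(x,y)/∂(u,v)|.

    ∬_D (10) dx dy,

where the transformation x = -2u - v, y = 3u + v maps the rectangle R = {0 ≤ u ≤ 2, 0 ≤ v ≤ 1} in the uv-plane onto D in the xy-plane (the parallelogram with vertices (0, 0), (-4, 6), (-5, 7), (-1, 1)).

Compute the Jacobian determinant of (x, y) with respect to (u, v):

    ∂(x,y)/∂(u,v) = | -2  -1 | = (-2)(1) - (-1)(3) = 1.
                   | 3  1 |

Its absolute value is |J| = 1 (the area scaling factor).

Substituting x = -2u - v, y = 3u + v into the integrand,

    10 → 10,

so the integral becomes

    ∬_R (10) · |J| du dv = ∫_0^2 ∫_0^1 (10) dv du.

Inner (v): 10.
Outer (u): 20.

Therefore ∬_D (10) dx dy = 20.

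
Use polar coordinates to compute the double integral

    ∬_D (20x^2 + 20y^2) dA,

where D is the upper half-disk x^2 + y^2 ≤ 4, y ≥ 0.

The region D is 0 ≤ r ≤ 2, 0 ≤ θ ≤ π in polar coordinates, where x = r cos(θ), y = r sin(θ), and dA = r dr dθ.

Under the substitution, the integrand becomes 20r^2, so

    ∬_D (20x^2 + 20y^2) dA = ∫_{0}^{π} ∫_{0}^{2} (20r^2) · r dr dθ.

Inner integral (in r): ∫_{0}^{2} (20r^2) · r dr = 80.

Outer integral (in θ): ∫_{0}^{π} (80) dθ = 80π.

Therefore ∬_D (20x^2 + 20y^2) dA = 80π.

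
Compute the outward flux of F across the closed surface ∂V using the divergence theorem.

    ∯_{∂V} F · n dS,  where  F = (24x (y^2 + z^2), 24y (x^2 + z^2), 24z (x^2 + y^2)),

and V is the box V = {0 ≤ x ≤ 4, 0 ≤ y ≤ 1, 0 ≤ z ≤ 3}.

By the divergence theorem,

    ∯_{∂V} F · n dS = ∭_V (∇ · F) dV.

Compute the divergence:
    ∇ · F = ∂F_x/∂x + ∂F_y/∂y + ∂F_z/∂z = 24y^2 + 24z^2 + 24x^2 + 24z^2 + 24x^2 + 24y^2 = 48x^2 + 48y^2 + 48z^2.

V is a rectangular box, so dV = dx dy dz with 0 ≤ x ≤ 4, 0 ≤ y ≤ 1, 0 ≤ z ≤ 3.

Integrate (48x^2 + 48y^2 + 48z^2) over V as an iterated integral:

    ∭_V (∇·F) dV = ∫_0^{4} ∫_0^{1} ∫_0^{3} (48x^2 + 48y^2 + 48z^2) dz dy dx.

Inner (z from 0 to 3): 144x^2 + 144y^2 + 432.
Middle (y from 0 to 1): 144x^2 + 480.
Outer (x from 0 to 4): 4992.

Therefore ∯_{∂V} F · n dS = 4992.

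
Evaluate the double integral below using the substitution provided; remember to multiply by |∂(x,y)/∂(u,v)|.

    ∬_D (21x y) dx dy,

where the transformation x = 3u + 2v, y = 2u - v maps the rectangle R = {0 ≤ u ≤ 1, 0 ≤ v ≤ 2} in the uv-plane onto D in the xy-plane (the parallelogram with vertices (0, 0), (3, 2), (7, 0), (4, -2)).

Compute the Jacobian determinant of (x, y) with respect to (u, v):

    ∂(x,y)/∂(u,v) = | 3  2 | = (3)(-1) - (2)(2) = -7.
                   | 2  -1 |

Its absolute value is |J| = 7 (the area scaling factor).

Substituting x = 3u + 2v, y = 2u - v into the integrand,

    21x y → 126u^2 + 21u v - 42v^2,

so the integral becomes

    ∬_R (126u^2 + 21u v - 42v^2) · |J| du dv = ∫_0^1 ∫_0^2 (882u^2 + 147u v - 294v^2) dv du.

Inner (v): 1764u^2 + 294u - 784.
Outer (u): -49.

Therefore ∬_D (21x y) dx dy = -49.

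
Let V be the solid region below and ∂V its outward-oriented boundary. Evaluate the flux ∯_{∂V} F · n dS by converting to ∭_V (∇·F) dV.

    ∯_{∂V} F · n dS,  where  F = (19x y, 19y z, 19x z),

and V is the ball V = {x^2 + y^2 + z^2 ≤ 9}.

By the divergence theorem,

    ∯_{∂V} F · n dS = ∭_V (∇ · F) dV.

Compute the divergence:
    ∇ · F = ∂F_x/∂x + ∂F_y/∂y + ∂F_z/∂z = 19y + 19z + 19x = 19x + 19y + 19z.

In spherical coordinates, x = ρ sin(φ) cos(θ), y = ρ sin(φ) sin(θ), z = ρ cos(φ), dV = ρ^2 sin(φ) dρ dφ dθ, with 0 ≤ ρ ≤ 3, 0 ≤ φ ≤ π, 0 ≤ θ ≤ 2π.

The integrand, after substitution and multiplying by the volume element, becomes (19ρ (sqrt(2)sin(φ)sin(θ + π/4) + cos(φ))) · ρ^2 sin(φ), so

    ∭_V (∇·F) dV = ∫_0^{2π} ∫_0^{π} ∫_0^{3} (19ρ (sqrt(2)sin(φ)sin(θ + π/4) + cos(φ))) · ρ^2 sin(φ) dρ dφ dθ.

Inner (ρ from 0 to 3): 1539(sqrt(2)sin(φ)sin(θ + π/4) + cos(φ))sin(φ)/4.
Middle (φ from 0 to π): 1539sqrt(2)π sin(θ + π/4)/8.
Outer (θ from 0 to 2π): 0.

Therefore ∯_{∂V} F · n dS = 0.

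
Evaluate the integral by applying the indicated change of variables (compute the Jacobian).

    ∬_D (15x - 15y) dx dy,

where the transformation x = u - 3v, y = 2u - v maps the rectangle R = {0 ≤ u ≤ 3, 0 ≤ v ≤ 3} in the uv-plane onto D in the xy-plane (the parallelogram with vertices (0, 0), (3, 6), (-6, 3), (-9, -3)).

Compute the Jacobian determinant of (x, y) with respect to (u, v):

    ∂(x,y)/∂(u,v) = | 1  -3 | = (1)(-1) - (-3)(2) = 5.
                   | 2  -1 |

Its absolute value is |J| = 5 (the area scaling factor).

Substituting x = u - 3v, y = 2u - v into the integrand,

    15x - 15y → -15u - 30v,

so the integral becomes

    ∬_R (-15u - 30v) · |J| du dv = ∫_0^3 ∫_0^3 (-75u - 150v) dv du.

Inner (v): -225u - 675.
Outer (u): -6075/2.

Therefore ∬_D (15x - 15y) dx dy = -6075/2.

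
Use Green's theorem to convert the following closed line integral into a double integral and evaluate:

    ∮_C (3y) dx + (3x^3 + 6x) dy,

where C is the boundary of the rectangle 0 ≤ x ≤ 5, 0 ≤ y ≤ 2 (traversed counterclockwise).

Green's theorem converts the closed line integral into a double integral over the enclosed region D:

    ∮_C P dx + Q dy = ∬_D (∂Q/∂x - ∂P/∂y) dA.

Here P = 3y, Q = 3x^3 + 6x, so

    ∂Q/∂x = 9x^2 + 6,    ∂P/∂y = 3,
    ∂Q/∂x - ∂P/∂y = 9x^2 + 3.

D is the region 0 ≤ x ≤ 5, 0 ≤ y ≤ 2. Evaluating the double integral:

    ∬_D (9x^2 + 3) dA = ∫_0^{5} ∫_0^{2} (9x^2 + 3) dy dx.

Inner (y from 0 to 2): 18x^2 + 6.
Outer (x from 0 to 5): 780.

Therefore ∮_C P dx + Q dy = 780.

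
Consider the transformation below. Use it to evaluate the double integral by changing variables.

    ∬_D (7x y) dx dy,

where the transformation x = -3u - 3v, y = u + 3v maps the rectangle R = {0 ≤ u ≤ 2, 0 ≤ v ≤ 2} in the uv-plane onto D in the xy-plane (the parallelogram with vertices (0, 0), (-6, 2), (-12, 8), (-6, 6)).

Compute the Jacobian determinant of (x, y) with respect to (u, v):

    ∂(x,y)/∂(u,v) = | -3  -3 | = (-3)(3) - (-3)(1) = -6.
                   | 1  3 |

Its absolute value is |J| = 6 (the area scaling factor).

Substituting x = -3u - 3v, y = u + 3v into the integrand,

    7x y → -21u^2 - 84u v - 63v^2,

so the integral becomes

    ∬_R (-21u^2 - 84u v - 63v^2) · |J| du dv = ∫_0^2 ∫_0^2 (-126u^2 - 504u v - 378v^2) dv du.

Inner (v): -252u^2 - 1008u - 1008.
Outer (u): -4704.

Therefore ∬_D (7x y) dx dy = -4704.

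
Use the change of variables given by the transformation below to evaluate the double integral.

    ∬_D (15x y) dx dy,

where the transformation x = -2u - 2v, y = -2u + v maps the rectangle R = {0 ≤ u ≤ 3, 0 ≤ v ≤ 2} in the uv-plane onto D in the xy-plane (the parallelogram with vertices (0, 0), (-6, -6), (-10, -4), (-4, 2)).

Compute the Jacobian determinant of (x, y) with respect to (u, v):

    ∂(x,y)/∂(u,v) = | -2  -2 | = (-2)(1) - (-2)(-2) = -6.
                   | -2  1 |

Its absolute value is |J| = 6 (the area scaling factor).

Substituting x = -2u - 2v, y = -2u + v into the integrand,

    15x y → 60u^2 + 30u v - 30v^2,

so the integral becomes

    ∬_R (60u^2 + 30u v - 30v^2) · |J| du dv = ∫_0^3 ∫_0^2 (360u^2 + 180u v - 180v^2) dv du.

Inner (v): 720u^2 + 360u - 480.
Outer (u): 6660.

Therefore ∬_D (15x y) dx dy = 6660.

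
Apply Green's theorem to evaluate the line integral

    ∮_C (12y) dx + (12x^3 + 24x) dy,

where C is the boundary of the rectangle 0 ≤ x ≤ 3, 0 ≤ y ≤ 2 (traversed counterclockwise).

Green's theorem converts the closed line integral into a double integral over the enclosed region D:

    ∮_C P dx + Q dy = ∬_D (∂Q/∂x - ∂P/∂y) dA.

Here P = 12y, Q = 12x^3 + 24x, so

    ∂Q/∂x = 36x^2 + 24,    ∂P/∂y = 12,
    ∂Q/∂x - ∂P/∂y = 36x^2 + 12.

D is the region 0 ≤ x ≤ 3, 0 ≤ y ≤ 2. Evaluating the double integral:

    ∬_D (36x^2 + 12) dA = ∫_0^{3} ∫_0^{2} (36x^2 + 12) dy dx.

Inner (y from 0 to 2): 72x^2 + 24.
Outer (x from 0 to 3): 720.

Therefore ∮_C P dx + Q dy = 720.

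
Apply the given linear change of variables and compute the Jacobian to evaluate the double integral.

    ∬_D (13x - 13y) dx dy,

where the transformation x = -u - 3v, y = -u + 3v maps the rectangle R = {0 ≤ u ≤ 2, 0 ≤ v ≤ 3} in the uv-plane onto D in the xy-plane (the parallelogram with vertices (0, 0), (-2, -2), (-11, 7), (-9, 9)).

Compute the Jacobian determinant of (x, y) with respect to (u, v):

    ∂(x,y)/∂(u,v) = | -1  -3 | = (-1)(3) - (-3)(-1) = -6.
                   | -1  3 |

Its absolute value is |J| = 6 (the area scaling factor).

Substituting x = -u - 3v, y = -u + 3v into the integrand,

    13x - 13y → -78v,

so the integral becomes

    ∬_R (-78v) · |J| du dv = ∫_0^2 ∫_0^3 (-468v) dv du.

Inner (v): -2106.
Outer (u): -4212.

Therefore ∬_D (13x - 13y) dx dy = -4212.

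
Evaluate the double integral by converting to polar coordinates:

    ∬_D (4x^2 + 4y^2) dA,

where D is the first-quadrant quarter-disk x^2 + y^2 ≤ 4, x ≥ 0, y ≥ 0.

The region D is 0 ≤ r ≤ 2, 0 ≤ θ ≤ π/2 in polar coordinates, where x = r cos(θ), y = r sin(θ), and dA = r dr dθ.

Under the substitution, the integrand becomes 4r^2, so

    ∬_D (4x^2 + 4y^2) dA = ∫_{0}^{π/2} ∫_{0}^{2} (4r^2) · r dr dθ.

Inner integral (in r): ∫_{0}^{2} (4r^2) · r dr = 16.

Outer integral (in θ): ∫_{0}^{π/2} (16) dθ = 8π.

Therefore ∬_D (4x^2 + 4y^2) dA = 8π.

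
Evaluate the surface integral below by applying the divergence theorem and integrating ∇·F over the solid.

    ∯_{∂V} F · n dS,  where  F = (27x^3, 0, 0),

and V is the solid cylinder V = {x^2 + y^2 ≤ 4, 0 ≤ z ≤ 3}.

By the divergence theorem,

    ∯_{∂V} F · n dS = ∭_V (∇ · F) dV.

Compute the divergence:
    ∇ · F = ∂F_x/∂x + ∂F_y/∂y + ∂F_z/∂z = 81x^2 + 0 + 0 = 81x^2.

In cylindrical coordinates, x = r cos(θ), y = r sin(θ), z = z, dV = r dr dθ dz, with 0 ≤ r ≤ 2, 0 ≤ θ ≤ 2π, 0 ≤ z ≤ 3.

The integrand, after substitution and multiplying by the volume element, becomes (81r^2cos(θ)^2) · r, so

    ∭_V (∇·F) dV = ∫_0^{2π} ∫_0^{2} ∫_0^{3} (81r^2cos(θ)^2) · r dz dr dθ.

Inner (z from 0 to 3): 243r^3cos(θ)^2.
Middle (r from 0 to 2): 972cos(θ)^2.
Outer (θ from 0 to 2π): 972π.

Therefore ∯_{∂V} F · n dS = 972π.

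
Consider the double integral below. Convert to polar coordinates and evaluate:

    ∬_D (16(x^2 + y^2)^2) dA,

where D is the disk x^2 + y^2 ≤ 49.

The region D is 0 ≤ r ≤ 7, 0 ≤ θ ≤ 2π in polar coordinates, where x = r cos(θ), y = r sin(θ), and dA = r dr dθ.

Under the substitution, the integrand becomes 16r^4, so

    ∬_D (16(x^2 + y^2)^2) dA = ∫_{0}^{2π} ∫_{0}^{7} (16r^4) · r dr dθ.

Inner integral (in r): ∫_{0}^{7} (16r^4) · r dr = 941192/3.

Outer integral (in θ): ∫_{0}^{2π} (941192/3) dθ = 1882384π/3.

Therefore ∬_D (16(x^2 + y^2)^2) dA = 1882384π/3.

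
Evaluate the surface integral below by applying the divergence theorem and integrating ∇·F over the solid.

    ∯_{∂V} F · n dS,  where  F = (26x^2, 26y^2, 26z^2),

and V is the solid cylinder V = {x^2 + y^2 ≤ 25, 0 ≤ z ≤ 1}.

By the divergence theorem,

    ∯_{∂V} F · n dS = ∭_V (∇ · F) dV.

Compute the divergence:
    ∇ · F = ∂F_x/∂x + ∂F_y/∂y + ∂F_z/∂z = 52x + 52y + 52z.

In cylindrical coordinates, x = r cos(θ), y = r sin(θ), z = z, dV = r dr dθ dz, with 0 ≤ r ≤ 5, 0 ≤ θ ≤ 2π, 0 ≤ z ≤ 1.

The integrand, after substitution and multiplying by the volume element, becomes (52sqrt(2)r sin(θ + π/4) + 52z) · r, so

    ∭_V (∇·F) dV = ∫_0^{2π} ∫_0^{5} ∫_0^{1} (52sqrt(2)r sin(θ + π/4) + 52z) · r dz dr dθ.

Inner (z from 0 to 1): 26r (2sqrt(2)r sin(θ + π/4) + 1).
Middle (r from 0 to 5): 6500sqrt(2)sin(θ + π/4)/3 + 325.
Outer (θ from 0 to 2π): 650π.

Therefore ∯_{∂V} F · n dS = 650π.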